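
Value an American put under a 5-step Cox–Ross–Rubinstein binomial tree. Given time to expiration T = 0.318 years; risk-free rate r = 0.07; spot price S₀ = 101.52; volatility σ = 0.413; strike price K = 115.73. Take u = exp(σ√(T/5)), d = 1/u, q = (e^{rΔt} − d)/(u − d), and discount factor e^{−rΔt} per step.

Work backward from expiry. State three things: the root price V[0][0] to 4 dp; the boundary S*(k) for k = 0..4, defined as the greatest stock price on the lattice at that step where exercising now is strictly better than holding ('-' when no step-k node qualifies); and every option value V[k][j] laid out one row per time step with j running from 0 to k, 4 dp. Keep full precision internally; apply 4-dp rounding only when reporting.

Δt=0.06360, u=1.10977, d=0.90109, q=0.49537, disc=e^(-rΔt)=0.99556
k=5 terminal: V=max(K-S,0) → 55.4209 41.4537 24.2518 3.0659 0.0000 0.0000
k=4: j=0 S=66.9293 intr=48.8007 cont=48.2866 V=48.8007[EX]; j=1 S=82.4298 intr=33.3002 cont=32.7862 V=33.3002[EX]; j=2 S=101.5200 intr=14.2100 cont=13.6959 V=14.2100[EX]; j=3 S=125.0314 intr=0.0000 cont=1.5403 V=1.5403[hold]; j=4 S=153.9880 intr=0.0000 cont=0.0000 V=0.0000[hold]  S*(4)=101.5200
k=3: j=0 S=74.2763 intr=41.4537 cont=40.9396 V=41.4537[EX]; j=1 S=91.4782 intr=24.2518 cont=23.7377 V=24.2518[EX]; j=2 S=112.6641 intr=3.0659 cont=7.8986 V=7.8986[hold]; j=3 S=138.7564 intr=0.0000 cont=0.7738 V=0.7738[hold]  S*(3)=91.4782
k=2: j=0 S=82.4298 intr=33.3002 cont=32.7862 V=33.3002[EX]; j=1 S=101.5200 intr=14.2100 cont=16.0792 V=16.0792[hold]; j=2 S=125.0314 intr=0.0000 cont=4.3498 V=4.3498[hold]  S*(2)=82.4298
k=1: j=0 S=91.4782 intr=24.2518 cont=24.6595 V=24.6595[hold]; j=1 S=112.6641 intr=3.0659 cont=10.2233 V=10.2233[hold]  S*(1)=-
k=0: j=0 S=101.5200 intr=14.2100 cont=17.4305 V=17.4305[hold]  S*(0)=-

price = 17.4305
boundary = - - 82.4298 91.4782 101.5200
tree:
17.4305
24.6595 10.2233
33.3002 16.0792 4.3498
41.4537 24.2518 7.8986 0.7738
48.8007 33.3002 14.2100 1.5403 0.0000
55.4209 41.4537 24.2518 3.0659 0.0000 0.0000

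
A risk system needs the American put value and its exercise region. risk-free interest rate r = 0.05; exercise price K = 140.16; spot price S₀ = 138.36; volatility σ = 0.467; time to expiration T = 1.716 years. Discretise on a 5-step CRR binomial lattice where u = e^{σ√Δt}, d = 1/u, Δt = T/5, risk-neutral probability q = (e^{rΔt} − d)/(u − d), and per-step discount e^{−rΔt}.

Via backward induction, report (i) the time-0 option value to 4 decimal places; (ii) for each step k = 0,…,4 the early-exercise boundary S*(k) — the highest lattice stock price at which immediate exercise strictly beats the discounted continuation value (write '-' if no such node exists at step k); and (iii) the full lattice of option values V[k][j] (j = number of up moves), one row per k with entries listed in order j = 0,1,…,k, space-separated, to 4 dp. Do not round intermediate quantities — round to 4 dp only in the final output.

Δt=0.34320  u=1.31467  d=0.76065  q=0.46327  discount=0.98299
step 5 (expiry): payoffs max(K−S,0) = 104.9285 79.2677 34.9167 0.0000 0.0000 0.0000
step 4: (k=4,j=0): S=46.3177, (K−S)⁺=93.8423, hold=91.4577 ⇒ V=93.8423 exercise | (k=4,j=1): S=80.0532, (K−S)⁺=60.1068, hold=57.7222 ⇒ V=60.1068 exercise | (k=4,j=2): S=138.3600, (K−S)⁺=1.8000, hold=18.4220 ⇒ V=18.4220 continue | (k=4,j=3): S=239.1346, (K−S)⁺=0.0000, hold=0.0000 ⇒ V=0.0000 continue | (k=4,j=4): S=413.3086, (K−S)⁺=0.0000, hold=0.0000 ⇒ V=0.0000 continue  boundary S*=80.0532
step 3: (k=3,j=0): S=60.8923, (K−S)⁺=79.2677, hold=76.8830 ⇒ V=79.2677 exercise | (k=3,j=1): S=105.2433, (K−S)⁺=34.9167, hold=40.1015 ⇒ V=40.1015 continue | (k=3,j=2): S=181.8974, (K−S)⁺=0.0000, hold=9.7195 ⇒ V=9.7195 continue | (k=3,j=3): S=314.3826, (K−S)⁺=0.0000, hold=0.0000 ⇒ V=0.0000 continue  boundary S*=60.8923
step 2: (k=2,j=0): S=80.0532, (K−S)⁺=60.1068, hold=60.0833 ⇒ V=60.1068 exercise | (k=2,j=1): S=138.3600, (K−S)⁺=1.8000, hold=25.5837 ⇒ V=25.5837 continue | (k=2,j=2): S=239.1346, (K−S)⁺=0.0000, hold=5.1280 ⇒ V=5.1280 continue  boundary S*=80.0532
step 1: (k=1,j=0): S=105.2433, (K−S)⁺=34.9167, hold=43.3628 ⇒ V=43.3628 continue | (k=1,j=1): S=181.8974, (K−S)⁺=0.0000, hold=15.8331 ⇒ V=15.8331 continue  boundary S*=-
step 0: (k=0,j=0): S=138.3600, (K−S)⁺=1.8000, hold=30.0884 ⇒ V=30.0884 continue  boundary S*=-

price = 30.0884
boundary = - - 80.0532 60.8923 80.0532
tree:
30.0884
43.3628 15.8331
60.1068 25.5837 5.1280
79.2677 40.1015 9.7195 0.0000
93.8423 60.1068 18.4220 0.0000 0.0000
104.9285 79.2677 34.9167 0.0000 0.0000 0.0000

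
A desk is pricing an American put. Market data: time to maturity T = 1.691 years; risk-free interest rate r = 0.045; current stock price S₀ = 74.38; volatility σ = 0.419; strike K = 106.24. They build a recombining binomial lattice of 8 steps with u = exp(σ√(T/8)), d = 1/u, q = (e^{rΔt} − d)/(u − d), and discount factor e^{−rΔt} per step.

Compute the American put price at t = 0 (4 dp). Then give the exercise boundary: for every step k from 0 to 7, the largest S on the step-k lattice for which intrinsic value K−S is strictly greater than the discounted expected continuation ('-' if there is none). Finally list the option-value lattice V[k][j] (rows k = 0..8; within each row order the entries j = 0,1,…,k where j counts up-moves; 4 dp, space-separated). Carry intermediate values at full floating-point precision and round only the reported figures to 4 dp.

price = 35.1696
boundary = - - 50.5980 61.3472 50.5980 61.3472 74.3800 61.3472
tree:
35.1696
44.9857 25.0967
55.6420 34.1871 15.6186
64.5077 44.8928 23.1176 7.6977
71.8200 55.6420 32.9790 12.7533 2.3010
77.8511 64.5077 44.8928 20.5587 4.4386 0.0000
82.8253 71.8200 55.6420 31.8600 8.5621 0.0000 0.0000
86.9280 77.8511 64.5077 44.8928 16.5163 0.0000 0.0000 0.0000
90.3119 82.8253 71.8200 55.6420 31.8600 0.0000 0.0000 0.0000 0.0000

params: Δt=0.21138 u=1.21244 d=0.82478 q=0.47664 e^(-rΔt)=0.99053
t_8 payoffs: 90.3119 82.8253 71.8200 55.6420 31.8600 0.0000 0.0000 0.0000 0.0000
t_7: node(7,0) S=19.3120 payoff=86.9280 vs cont=85.9223 → 86.9280 [stop]  node(7,1) S=28.3889 payoff=77.8511 vs cont=76.8453 → 77.8511 [stop]  node(7,2) S=41.7323 payoff=64.5077 vs cont=63.5020 → 64.5077 [stop]  node(7,3) S=61.3472 payoff=44.8928 vs cont=43.8870 → 44.8928 [stop]  node(7,4) S=90.1815 payoff=16.0585 vs cont=16.5163 → 16.5163 [wait]  node(7,5) S=132.5685 payoff=0.0000 vs cont=0.0000 → 0.0000 [wait]  node(7,6) S=194.8782 payoff=0.0000 vs cont=0.0000 → 0.0000 [wait]  node(7,7) S=286.4745 payoff=0.0000 vs cont=0.0000 → 0.0000 [wait]  ⇒ S*(7)=61.3472
t_6: node(6,0) S=23.4147 payoff=82.8253 vs cont=81.8196 → 82.8253 [stop]  node(6,1) S=34.4200 payoff=71.8200 vs cont=70.8143 → 71.8200 [stop]  node(6,2) S=50.5980 payoff=55.6420 vs cont=54.6362 → 55.6420 [stop]  node(6,3) S=74.3800 payoff=31.8600 vs cont=31.0704 → 31.8600 [stop]  node(6,4) S=109.3400 payoff=0.0000 vs cont=8.5621 → 8.5621 [wait]  node(6,5) S=160.7318 payoff=0.0000 vs cont=0.0000 → 0.0000 [wait]  node(6,6) S=236.2787 payoff=0.0000 vs cont=0.0000 → 0.0000 [wait]  ⇒ S*(6)=74.3800
t_5: node(5,0) S=28.3889 payoff=77.8511 vs cont=76.8453 → 77.8511 [stop]  node(5,1) S=41.7323 payoff=64.5077 vs cont=63.5020 → 64.5077 [stop]  node(5,2) S=61.3472 payoff=44.8928 vs cont=43.8870 → 44.8928 [stop]  node(5,3) S=90.1815 payoff=16.0585 vs cont=20.5587 → 20.5587 [wait]  node(5,4) S=132.5685 payoff=0.0000 vs cont=4.4386 → 4.4386 [wait]  node(5,5) S=194.8782 payoff=0.0000 vs cont=0.0000 → 0.0000 [wait]  ⇒ S*(5)=61.3472
t_4: node(4,0) S=34.4200 payoff=71.8200 vs cont=70.8143 → 71.8200 [stop]  node(4,1) S=50.5980 payoff=55.6420 vs cont=54.6362 → 55.6420 [stop]  node(4,2) S=74.3800 payoff=31.8600 vs cont=32.9790 → 32.9790 [wait]  node(4,3) S=109.3400 payoff=0.0000 vs cont=12.7533 → 12.7533 [wait]  node(4,4) S=160.7318 payoff=0.0000 vs cont=2.3010 → 2.3010 [wait]  ⇒ S*(4)=50.5980
t_3: node(3,0) S=41.7323 payoff=64.5077 vs cont=63.5020 → 64.5077 [stop]  node(3,1) S=61.3472 payoff=44.8928 vs cont=44.4153 → 44.8928 [stop]  node(3,2) S=90.1815 payoff=16.0585 vs cont=23.1176 → 23.1176 [wait]  node(3,3) S=132.5685 payoff=0.0000 vs cont=7.6977 → 7.6977 [wait]  ⇒ S*(3)=61.3472
t_2: node(2,0) S=50.5980 payoff=55.6420 vs cont=54.6362 → 55.6420 [stop]  node(2,1) S=74.3800 payoff=31.8600 vs cont=34.1871 → 34.1871 [wait]  node(2,2) S=109.3400 payoff=0.0000 vs cont=15.6186 → 15.6186 [wait]  ⇒ S*(2)=50.5980
t_1: node(1,0) S=61.3472 payoff=44.8928 vs cont=44.9857 → 44.9857 [wait]  node(1,1) S=90.1815 payoff=16.0585 vs cont=25.0967 → 25.0967 [wait]  ⇒ S*(1)=-
t_0: node(0,0) S=74.3800 payoff=31.8600 vs cont=35.1696 → 35.1696 [wait]  ⇒ S*(0)=-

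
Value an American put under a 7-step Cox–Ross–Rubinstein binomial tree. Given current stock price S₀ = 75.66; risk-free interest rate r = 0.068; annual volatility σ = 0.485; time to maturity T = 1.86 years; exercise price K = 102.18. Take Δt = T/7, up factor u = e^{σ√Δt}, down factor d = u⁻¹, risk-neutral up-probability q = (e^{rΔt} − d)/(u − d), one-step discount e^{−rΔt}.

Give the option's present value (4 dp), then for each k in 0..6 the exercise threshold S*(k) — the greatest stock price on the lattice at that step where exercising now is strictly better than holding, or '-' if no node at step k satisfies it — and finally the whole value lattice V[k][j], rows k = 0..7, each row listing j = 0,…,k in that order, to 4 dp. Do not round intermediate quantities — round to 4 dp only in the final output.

price = 32.6244
boundary = - - 45.8896 58.9238 45.8896 58.9238 75.6600
tree:
32.6244
43.6032 21.6919
56.2904 31.1967 11.9750
66.4413 43.2562 19.0097 4.6264
74.3468 56.2904 29.2894 8.3294 0.6938
80.5036 66.4413 43.2562 14.9117 1.3428 0.0000
85.2985 74.3468 56.2904 26.5200 2.5989 0.0000 0.0000
89.0327 80.5036 66.4413 43.2562 5.0301 0.0000 0.0000 0.0000

Δt=0.26571, u=1.28403, d=0.77880, q=0.47391, disc=e^(-rΔt)=0.98209
k=7 terminal: V=max(K-S,0) → 89.0327 80.5036 66.4413 43.2562 5.0301 0.0000 0.0000 0.0000
k=6: j=0 S=16.8815 intr=85.2985 cont=83.4688 V=85.2985[EX]; j=1 S=27.8332 intr=74.3468 cont=72.5172 V=74.3468[EX]; j=2 S=45.8896 intr=56.2904 cont=54.4607 V=56.2904[EX]; j=3 S=75.6600 intr=26.5200 cont=24.6903 V=26.5200[EX]; j=4 S=124.7436 intr=0.0000 cont=2.5989 V=2.5989[hold]; j=5 S=205.6696 intr=0.0000 cont=0.0000 V=0.0000[hold]; j=6 S=339.0953 intr=0.0000 cont=0.0000 V=0.0000[hold]  S*(6)=75.6600
k=5: j=0 S=21.6764 intr=80.5036 cont=78.6740 V=80.5036[EX]; j=1 S=35.7387 intr=66.4413 cont=64.6116 V=66.4413[EX]; j=2 S=58.9238 intr=43.2562 cont=41.4266 V=43.2562[EX]; j=3 S=97.1499 intr=5.0301 cont=14.9117 V=14.9117[hold]; j=4 S=160.1748 intr=0.0000 cont=1.3428 V=1.3428[hold]; j=5 S=264.0863 intr=0.0000 cont=0.0000 V=0.0000[hold]  S*(5)=58.9238
k=4: j=0 S=27.8332 intr=74.3468 cont=72.5172 V=74.3468[EX]; j=1 S=45.8896 intr=56.2904 cont=54.4607 V=56.2904[EX]; j=2 S=75.6600 intr=26.5200 cont=29.2894 V=29.2894[hold]; j=3 S=124.7436 intr=0.0000 cont=8.3294 V=8.3294[hold]; j=4 S=205.6696 intr=0.0000 cont=0.6938 V=0.6938[hold]  S*(4)=45.8896
k=3: j=0 S=35.7387 intr=66.4413 cont=64.6116 V=66.4413[EX]; j=1 S=58.9238 intr=43.2562 cont=42.7155 V=43.2562[EX]; j=2 S=97.1499 intr=5.0301 cont=19.0097 V=19.0097[hold]; j=3 S=160.1748 intr=0.0000 cont=4.6264 V=4.6264[hold]  S*(3)=58.9238
k=2: j=0 S=45.8896 intr=56.2904 cont=54.4607 V=56.2904[EX]; j=1 S=75.6600 intr=26.5200 cont=31.1967 V=31.1967[hold]; j=2 S=124.7436 intr=0.0000 cont=11.9750 V=11.9750[hold]  S*(2)=45.8896
k=1: j=0 S=58.9238 intr=43.2562 cont=43.6032 V=43.6032[hold]; j=1 S=97.1499 intr=5.0301 cont=21.6919 V=21.6919[hold]  S*(1)=-
k=0: j=0 S=75.6600 intr=26.5200 cont=32.6244 V=32.6244[hold]  S*(0)=-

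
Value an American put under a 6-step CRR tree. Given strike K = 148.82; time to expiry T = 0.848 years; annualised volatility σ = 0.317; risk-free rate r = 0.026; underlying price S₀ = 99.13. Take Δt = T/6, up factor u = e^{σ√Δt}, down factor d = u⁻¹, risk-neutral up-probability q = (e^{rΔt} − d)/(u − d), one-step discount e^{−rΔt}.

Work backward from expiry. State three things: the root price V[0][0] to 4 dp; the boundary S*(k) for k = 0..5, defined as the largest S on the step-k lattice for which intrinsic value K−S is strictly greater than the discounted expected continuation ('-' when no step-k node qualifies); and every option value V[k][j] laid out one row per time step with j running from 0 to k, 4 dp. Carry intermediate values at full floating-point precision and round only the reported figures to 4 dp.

price = 49.7520
boundary = - 87.9931 99.1300 87.9931 99.1300 111.6765
tree:
49.7520
60.8269 38.3998
70.7127 49.6900 26.7336
79.4878 60.8269 37.4353 15.6022
87.2770 70.7127 49.6900 24.7401 6.0426
94.1912 79.4878 60.8269 37.1435 11.7913 0.0000
100.3285 87.2770 70.7127 49.6900 23.0091 0.0000 0.0000

Δt=0.14133  u=1.12657  d=0.88765  q=0.48565  discount=0.99633
step 6 (expiry): payoffs max(K−S,0) = 100.3285 87.2770 70.7127 49.6900 23.0091 0.0000 0.0000
step 5: (k=5,j=0): S=54.6288, (K−S)⁺=94.1912, hold=93.6453 ⇒ V=94.1912 exercise | (k=5,j=1): S=69.3322, (K−S)⁺=79.4878, hold=78.9419 ⇒ V=79.4878 exercise | (k=5,j=2): S=87.9931, (K−S)⁺=60.8269, hold=60.2811 ⇒ V=60.8269 exercise | (k=5,j=3): S=111.6765, (K−S)⁺=37.1435, hold=36.5977 ⇒ V=37.1435 exercise | (k=5,j=4): S=141.7343, (K−S)⁺=7.0857, hold=11.7913 ⇒ V=11.7913 continue | (k=5,j=5): S=179.8822, (K−S)⁺=0.0000, hold=0.0000 ⇒ V=0.0000 continue  boundary S*=111.6765
step 4: (k=4,j=0): S=61.5430, (K−S)⁺=87.2770, hold=86.7311 ⇒ V=87.2770 exercise | (k=4,j=1): S=78.1073, (K−S)⁺=70.7127, hold=70.1668 ⇒ V=70.7127 exercise | (k=4,j=2): S=99.1300, (K−S)⁺=49.6900, hold=49.1441 ⇒ V=49.6900 exercise | (k=4,j=3): S=125.8109, (K−S)⁺=23.0091, hold=24.7401 ⇒ V=24.7401 continue | (k=4,j=4): S=159.6730, (K−S)⁺=0.0000, hold=6.0426 ⇒ V=6.0426 continue  boundary S*=99.1300
step 3: (k=3,j=0): S=69.3322, (K−S)⁺=79.4878, hold=78.9419 ⇒ V=79.4878 exercise | (k=3,j=1): S=87.9931, (K−S)⁺=60.8269, hold=60.2811 ⇒ V=60.8269 exercise | (k=3,j=2): S=111.6765, (K−S)⁺=37.1435, hold=37.4353 ⇒ V=37.4353 continue | (k=3,j=3): S=141.7343, (K−S)⁺=7.0857, hold=15.6022 ⇒ V=15.6022 continue  boundary S*=87.9931
step 2: (k=2,j=0): S=78.1073, (K−S)⁺=70.7127, hold=70.1668 ⇒ V=70.7127 exercise | (k=2,j=1): S=99.1300, (K−S)⁺=49.6900, hold=49.2853 ⇒ V=49.6900 exercise | (k=2,j=2): S=125.8109, (K−S)⁺=23.0091, hold=26.7336 ⇒ V=26.7336 continue  boundary S*=99.1300
step 1: (k=1,j=0): S=87.9931, (K−S)⁺=60.8269, hold=60.2811 ⇒ V=60.8269 exercise | (k=1,j=1): S=111.6765, (K−S)⁺=37.1435, hold=38.3998 ⇒ V=38.3998 continue  boundary S*=87.9931
step 0: (k=0,j=0): S=99.1300, (K−S)⁺=49.6900, hold=49.7520 ⇒ V=49.7520 continue  boundary S*=-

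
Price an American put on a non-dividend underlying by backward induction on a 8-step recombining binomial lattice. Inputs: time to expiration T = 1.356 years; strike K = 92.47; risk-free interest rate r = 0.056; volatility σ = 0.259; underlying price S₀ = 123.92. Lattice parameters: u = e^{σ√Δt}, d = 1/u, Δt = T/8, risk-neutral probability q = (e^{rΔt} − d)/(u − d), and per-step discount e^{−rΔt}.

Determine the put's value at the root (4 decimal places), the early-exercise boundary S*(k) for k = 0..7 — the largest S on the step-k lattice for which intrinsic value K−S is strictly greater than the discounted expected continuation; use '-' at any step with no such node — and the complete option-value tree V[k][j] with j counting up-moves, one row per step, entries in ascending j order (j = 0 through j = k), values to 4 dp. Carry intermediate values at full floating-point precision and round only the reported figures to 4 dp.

price = 1.8128
boundary = - - - - - 72.7101 65.3560 72.7101
tree:
1.8128
3.0917 0.6563
5.1567 1.2272 0.1371
8.3701 2.2616 0.2872 0.0000
13.1352 4.0903 0.6016 0.0000 0.0000
19.7599 7.2128 1.2601 0.0000 0.0000 0.0000
27.1140 12.2707 2.6393 0.0000 0.0000 0.0000 0.0000
33.7243 19.7599 5.5280 0.0000 0.0000 0.0000 0.0000 0.0000
39.6661 27.1140 11.5783 0.0000 0.0000 0.0000 0.0000 0.0000 0.0000

Δt=0.16950, u=1.11252, d=0.89886, q=0.51800, disc=e^(-rΔt)=0.99055
k=8 terminal: V=max(K-S,0) → 39.6661 27.1140 11.5783 0.0000 0.0000 0.0000 0.0000 0.0000 0.0000
k=7: j=0 S=58.7457 intr=33.7243 cont=32.8508 V=33.7243[EX]; j=1 S=72.7101 intr=19.7599 cont=18.8864 V=19.7599[EX]; j=2 S=89.9939 intr=2.4761 cont=5.5280 V=5.5280[hold]; j=3 S=111.3864 intr=0.0000 cont=0.0000 V=0.0000[hold]; j=4 S=137.8640 intr=0.0000 cont=0.0000 V=0.0000[hold]; j=5 S=170.6356 intr=0.0000 cont=0.0000 V=0.0000[hold]; j=6 S=211.1973 intr=0.0000 cont=0.0000 V=0.0000[hold]; j=7 S=261.4009 intr=0.0000 cont=0.0000 V=0.0000[hold]  S*(7)=72.7101
k=6: j=0 S=65.3560 intr=27.1140 cont=26.2405 V=27.1140[EX]; j=1 S=80.8917 intr=11.5783 cont=12.2707 V=12.2707[hold]; j=2 S=100.1204 intr=0.0000 cont=2.6393 V=2.6393[hold]; j=3 S=123.9200 intr=0.0000 cont=0.0000 V=0.0000[hold]; j=4 S=153.3770 intr=0.0000 cont=0.0000 V=0.0000[hold]; j=5 S=189.8361 intr=0.0000 cont=0.0000 V=0.0000[hold]; j=6 S=234.9620 intr=0.0000 cont=0.0000 V=0.0000[hold]  S*(6)=65.3560
k=5: j=0 S=72.7101 intr=19.7599 cont=19.2416 V=19.7599[EX]; j=1 S=89.9939 intr=2.4761 cont=7.2128 V=7.2128[hold]; j=2 S=111.3864 intr=0.0000 cont=1.2601 V=1.2601[hold]; j=3 S=137.8640 intr=0.0000 cont=0.0000 V=0.0000[hold]; j=4 S=170.6356 intr=0.0000 cont=0.0000 V=0.0000[hold]; j=5 S=211.1973 intr=0.0000 cont=0.0000 V=0.0000[hold]  S*(5)=72.7101
k=4: j=0 S=80.8917 intr=11.5783 cont=13.1352 V=13.1352[hold]; j=1 S=100.1204 intr=0.0000 cont=4.0903 V=4.0903[hold]; j=2 S=123.9200 intr=0.0000 cont=0.6016 V=0.6016[hold]; j=3 S=153.3770 intr=0.0000 cont=0.0000 V=0.0000[hold]; j=4 S=189.8361 intr=0.0000 cont=0.0000 V=0.0000[hold]  S*(4)=-
k=3: j=0 S=89.9939 intr=2.4761 cont=8.3701 V=8.3701[hold]; j=1 S=111.3864 intr=0.0000 cont=2.2616 V=2.2616[hold]; j=2 S=137.8640 intr=0.0000 cont=0.2872 V=0.2872[hold]; j=3 S=170.6356 intr=0.0000 cont=0.0000 V=0.0000[hold]  S*(3)=-
k=2: j=0 S=100.1204 intr=0.0000 cont=5.1567 V=5.1567[hold]; j=1 S=123.9200 intr=0.0000 cont=1.2272 V=1.2272[hold]; j=2 S=153.3770 intr=0.0000 cont=0.1371 V=0.1371[hold]  S*(2)=-
k=1: j=0 S=111.3864 intr=0.0000 cont=3.0917 V=3.0917[hold]; j=1 S=137.8640 intr=0.0000 cont=0.6563 V=0.6563[hold]  S*(1)=-
k=0: j=0 S=123.9200 intr=0.0000 cont=1.8128 V=1.8128[hold]  S*(0)=-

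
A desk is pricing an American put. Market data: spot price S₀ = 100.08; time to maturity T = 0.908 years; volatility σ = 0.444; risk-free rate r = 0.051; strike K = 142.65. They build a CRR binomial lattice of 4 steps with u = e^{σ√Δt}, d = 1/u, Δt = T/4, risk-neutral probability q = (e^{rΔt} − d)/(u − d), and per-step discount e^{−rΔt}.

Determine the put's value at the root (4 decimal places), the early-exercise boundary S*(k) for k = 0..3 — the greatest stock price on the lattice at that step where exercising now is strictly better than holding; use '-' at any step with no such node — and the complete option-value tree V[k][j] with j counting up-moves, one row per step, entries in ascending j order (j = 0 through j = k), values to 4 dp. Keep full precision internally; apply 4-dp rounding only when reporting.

price = 44.9165
boundary = - 80.9983 100.0800 80.9983
tree:
44.9165
61.6517 27.4941
77.0952 42.5700 11.4810
89.5942 61.6517 22.1076 0.0000
99.7100 77.0952 42.5700 0.0000 0.0000

params: Δt=0.22700 u=1.23558 d=0.80934 q=0.47463 e^(-rΔt)=0.98849
t_4 payoffs: 99.7100 77.0952 42.5700 0.0000 0.0000
t_3: node(3,0) S=53.0558 payoff=89.5942 vs cont=87.9522 → 89.5942 [stop]  node(3,1) S=80.9983 payoff=61.6517 vs cont=60.0098 → 61.6517 [stop]  node(3,2) S=123.6570 payoff=18.9930 vs cont=22.1076 → 22.1076 [wait]  node(3,3) S=188.7824 payoff=0.0000 vs cont=0.0000 → 0.0000 [wait]  ⇒ S*(3)=80.9983
t_2: node(2,0) S=65.5548 payoff=77.0952 vs cont=75.4533 → 77.0952 [stop]  node(2,1) S=100.0800 payoff=42.5700 vs cont=42.3893 → 42.5700 [stop]  node(2,2) S=152.7883 payoff=0.0000 vs cont=11.4810 → 11.4810 [wait]  ⇒ S*(2)=100.0800
t_1: node(1,0) S=80.9983 payoff=61.6517 vs cont=60.0098 → 61.6517 [stop]  node(1,1) S=123.6570 payoff=18.9930 vs cont=27.4941 → 27.4941 [wait]  ⇒ S*(1)=80.9983
t_0: node(0,0) S=100.0800 payoff=42.5700 vs cont=44.9165 → 44.9165 [wait]  ⇒ S*(0)=-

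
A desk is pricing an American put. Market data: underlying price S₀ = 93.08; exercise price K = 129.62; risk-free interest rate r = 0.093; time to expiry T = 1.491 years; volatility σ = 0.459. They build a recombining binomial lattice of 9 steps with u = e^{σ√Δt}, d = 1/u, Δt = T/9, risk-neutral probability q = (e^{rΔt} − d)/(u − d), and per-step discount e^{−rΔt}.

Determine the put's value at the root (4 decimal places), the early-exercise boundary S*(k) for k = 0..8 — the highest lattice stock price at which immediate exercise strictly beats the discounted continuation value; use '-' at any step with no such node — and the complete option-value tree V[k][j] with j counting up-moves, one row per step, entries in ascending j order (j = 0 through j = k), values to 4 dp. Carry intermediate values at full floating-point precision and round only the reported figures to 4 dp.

price = 39.8968
boundary = - 77.2183 64.0596 77.2183 64.0596 77.2183 64.0596 77.2183 93.0800
tree:
39.8968
52.4017 28.3783
65.5604 39.1439 18.2744
76.4768 52.4017 26.8328 10.1076
85.5329 65.5604 38.1804 16.0862 4.3191
93.0457 76.4768 52.4017 24.8550 7.6358 1.0674
99.2783 85.5329 65.5604 36.9855 13.2466 2.1454 0.0000
104.4488 93.0457 76.4768 52.4017 22.4023 4.3121 0.0000 0.0000
108.7382 99.2783 85.5329 65.5604 36.5400 8.6671 0.0000 0.0000 0.0000
112.2967 104.4488 93.0457 76.4768 52.4017 17.4201 0.0000 0.0000 0.0000 0.0000

Δt=0.16567, u=1.20541, d=0.82959, q=0.49474, disc=e^(-rΔt)=0.98471
k=9 terminal: V=max(K-S,0) → 112.2967 104.4488 93.0457 76.4768 52.4017 17.4201 0.0000 0.0000 0.0000 0.0000
k=8: j=0 S=20.8818 intr=108.7382 cont=106.7565 V=108.7382[EX]; j=1 S=30.3417 intr=99.2783 cont=97.2966 V=99.2783[EX]; j=2 S=44.0871 intr=85.5329 cont=83.5511 V=85.5329[EX]; j=3 S=64.0596 intr=65.5604 cont=63.5787 V=65.5604[EX]; j=4 S=93.0800 intr=36.5400 cont=34.5583 V=36.5400[EX]; j=5 S=135.2473 intr=0.0000 cont=8.6671 V=8.6671[hold]; j=6 S=196.5174 intr=0.0000 cont=0.0000 V=0.0000[hold]; j=7 S=285.5443 intr=0.0000 cont=0.0000 V=0.0000[hold]; j=8 S=414.9023 intr=0.0000 cont=0.0000 V=0.0000[hold]  S*(8)=93.0800
k=7: j=0 S=25.1712 intr=104.4488 cont=102.4671 V=104.4488[EX]; j=1 S=36.5743 intr=93.0457 cont=91.0640 V=93.0457[EX]; j=2 S=53.1432 intr=76.4768 cont=74.4950 V=76.4768[EX]; j=3 S=77.2183 intr=52.4017 cont=50.4200 V=52.4017[EX]; j=4 S=112.1999 intr=17.4201 cont=22.4023 V=22.4023[hold]; j=5 S=163.0290 intr=0.0000 cont=4.3121 V=4.3121[hold]; j=6 S=236.8848 intr=0.0000 cont=0.0000 V=0.0000[hold]; j=7 S=344.1990 intr=0.0000 cont=0.0000 V=0.0000[hold]  S*(7)=77.2183
k=6: j=0 S=30.3417 intr=99.2783 cont=97.2966 V=99.2783[EX]; j=1 S=44.0871 intr=85.5329 cont=83.5511 V=85.5329[EX]; j=2 S=64.0596 intr=65.5604 cont=63.5787 V=65.5604[EX]; j=3 S=93.0800 intr=36.5400 cont=36.9855 V=36.9855[hold]; j=4 S=135.2473 intr=0.0000 cont=13.2466 V=13.2466[hold]; j=5 S=196.5174 intr=0.0000 cont=2.1454 V=2.1454[hold]; j=6 S=285.5443 intr=0.0000 cont=0.0000 V=0.0000[hold]  S*(6)=64.0596
k=5: j=0 S=36.5743 intr=93.0457 cont=91.0640 V=93.0457[EX]; j=1 S=53.1432 intr=76.4768 cont=74.4950 V=76.4768[EX]; j=2 S=77.2183 intr=52.4017 cont=50.6370 V=52.4017[EX]; j=3 S=112.1999 intr=17.4201 cont=24.8550 V=24.8550[hold]; j=4 S=163.0290 intr=0.0000 cont=7.6358 V=7.6358[hold]; j=5 S=236.8848 intr=0.0000 cont=1.0674 V=1.0674[hold]  S*(5)=77.2183
k=4: j=0 S=44.0871 intr=85.5329 cont=83.5511 V=85.5329[EX]; j=1 S=64.0596 intr=65.5604 cont=63.5787 V=65.5604[EX]; j=2 S=93.0800 intr=36.5400 cont=38.1804 V=38.1804[hold]; j=3 S=135.2473 intr=0.0000 cont=16.0862 V=16.0862[hold]; j=4 S=196.5174 intr=0.0000 cont=4.3191 V=4.3191[hold]  S*(4)=64.0596
k=3: j=0 S=53.1432 intr=76.4768 cont=74.4950 V=76.4768[EX]; j=1 S=77.2183 intr=52.4017 cont=51.2191 V=52.4017[EX]; j=2 S=112.1999 intr=17.4201 cont=26.8328 V=26.8328[hold]; j=3 S=163.0290 intr=0.0000 cont=10.1076 V=10.1076[hold]  S*(3)=77.2183
k=2: j=0 S=64.0596 intr=65.5604 cont=63.5787 V=65.5604[EX]; j=1 S=93.0800 intr=36.5400 cont=39.1439 V=39.1439[hold]; j=2 S=135.2473 intr=0.0000 cont=18.2744 V=18.2744[hold]  S*(2)=64.0596
k=1: j=0 S=77.2183 intr=52.4017 cont=51.6885 V=52.4017[EX]; j=1 S=112.1999 intr=17.4201 cont=28.3783 V=28.3783[hold]  S*(1)=77.2183
k=0: j=0 S=93.0800 intr=36.5400 cont=39.8968 V=39.8968[hold]  S*(0)=-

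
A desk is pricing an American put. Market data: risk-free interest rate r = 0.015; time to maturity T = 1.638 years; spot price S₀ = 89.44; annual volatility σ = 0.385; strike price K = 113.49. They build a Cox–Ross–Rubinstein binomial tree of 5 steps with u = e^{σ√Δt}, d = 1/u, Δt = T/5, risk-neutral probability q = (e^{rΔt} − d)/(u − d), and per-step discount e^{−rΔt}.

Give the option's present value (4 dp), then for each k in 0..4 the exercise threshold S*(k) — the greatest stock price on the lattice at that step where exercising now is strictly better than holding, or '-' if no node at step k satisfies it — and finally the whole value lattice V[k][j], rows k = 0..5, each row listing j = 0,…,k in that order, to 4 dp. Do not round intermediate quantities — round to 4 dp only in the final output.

Δt=0.32760, u=1.24653, d=0.80223, q=0.45622, disc=e^(-rΔt)=0.99510
k=5 terminal: V=max(K-S,0) → 83.7715 67.3127 41.7386 2.0008 0.0000 0.0000
k=4: j=0 S=37.0448 intr=76.4452 cont=75.8889 V=76.4452[EX]; j=1 S=57.5612 intr=55.9288 cont=55.3725 V=55.9288[EX]; j=2 S=89.4400 intr=24.0500 cont=23.4937 V=24.0500[EX]; j=3 S=138.9741 intr=0.0000 cont=1.0826 V=1.0826[hold]; j=4 S=215.9416 intr=0.0000 cont=0.0000 V=0.0000[hold]  S*(4)=89.4400
k=3: j=0 S=46.1773 intr=67.3127 cont=66.7564 V=67.3127[EX]; j=1 S=71.7514 intr=41.7386 cont=41.1822 V=41.7386[EX]; j=2 S=111.4892 intr=2.0008 cont=13.5053 V=13.5053[hold]; j=3 S=173.2348 intr=0.0000 cont=0.5858 V=0.5858[hold]  S*(3)=71.7514
k=2: j=0 S=57.5612 intr=55.9288 cont=55.3725 V=55.9288[EX]; j=1 S=89.4400 intr=24.0500 cont=28.7165 V=28.7165[hold]; j=2 S=138.9741 intr=0.0000 cont=7.5739 V=7.5739[hold]  S*(2)=57.5612
k=1: j=0 S=71.7514 intr=41.7386 cont=43.3008 V=43.3008[hold]; j=1 S=111.4892 intr=2.0008 cont=18.9774 V=18.9774[hold]  S*(1)=-
k=0: j=0 S=89.4400 intr=24.0500 cont=32.0461 V=32.0461[hold]  S*(0)=-

price = 32.0461
boundary = - - 57.5612 71.7514 89.4400
tree:
32.0461
43.3008 18.9774
55.9288 28.7165 7.5739
67.3127 41.7386 13.5053 0.5858
76.4452 55.9288 24.0500 1.0826 0.0000
83.7715 67.3127 41.7386 2.0008 0.0000 0.0000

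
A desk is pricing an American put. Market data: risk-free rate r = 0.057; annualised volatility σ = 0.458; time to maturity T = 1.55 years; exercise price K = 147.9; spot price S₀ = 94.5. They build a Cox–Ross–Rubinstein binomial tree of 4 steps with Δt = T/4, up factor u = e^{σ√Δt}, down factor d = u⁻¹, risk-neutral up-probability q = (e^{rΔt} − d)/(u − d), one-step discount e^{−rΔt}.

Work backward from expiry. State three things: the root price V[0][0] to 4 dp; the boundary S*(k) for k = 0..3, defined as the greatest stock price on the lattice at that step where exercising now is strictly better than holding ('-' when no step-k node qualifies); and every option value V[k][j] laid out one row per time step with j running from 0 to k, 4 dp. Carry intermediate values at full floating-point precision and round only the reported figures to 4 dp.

params: Δt=0.38750 u=1.32990 d=0.75194 q=0.46784 e^(-rΔt)=0.97815
t_4 payoffs: 117.6895 94.4688 53.4000 0.0000 0.0000
t_3: node(3,0) S=40.1769 payoff=107.7231 vs cont=104.4922 → 107.7231 [stop]  node(3,1) S=71.0580 payoff=76.8420 vs cont=73.6110 → 76.8420 [stop]  node(3,2) S=125.6754 payoff=22.2246 vs cont=27.7963 → 27.7963 [wait]  node(3,3) S=222.2734 payoff=0.0000 vs cont=0.0000 → 0.0000 [wait]  ⇒ S*(3)=71.0580
t_2: node(2,0) S=53.4312 payoff=94.4688 vs cont=91.2379 → 94.4688 [stop]  node(2,1) S=94.5000 payoff=53.4000 vs cont=52.7188 → 53.4000 [stop]  node(2,2) S=167.1356 payoff=0.0000 vs cont=14.4688 → 14.4688 [wait]  ⇒ S*(2)=94.5000
t_1: node(1,0) S=71.0580 payoff=76.8420 vs cont=73.6110 → 76.8420 [stop]  node(1,1) S=125.6754 payoff=22.2246 vs cont=34.4176 → 34.4176 [wait]  ⇒ S*(1)=71.0580
t_0: node(0,0) S=94.5000 payoff=53.4000 vs cont=55.7489 → 55.7489 [wait]  ⇒ S*(0)=-

price = 55.7489
boundary = - 71.0580 94.5000 71.0580
tree:
55.7489
76.8420 34.4176
94.4688 53.4000 14.4688
107.7231 76.8420 27.7963 0.0000
117.6895 94.4688 53.4000 0.0000 0.0000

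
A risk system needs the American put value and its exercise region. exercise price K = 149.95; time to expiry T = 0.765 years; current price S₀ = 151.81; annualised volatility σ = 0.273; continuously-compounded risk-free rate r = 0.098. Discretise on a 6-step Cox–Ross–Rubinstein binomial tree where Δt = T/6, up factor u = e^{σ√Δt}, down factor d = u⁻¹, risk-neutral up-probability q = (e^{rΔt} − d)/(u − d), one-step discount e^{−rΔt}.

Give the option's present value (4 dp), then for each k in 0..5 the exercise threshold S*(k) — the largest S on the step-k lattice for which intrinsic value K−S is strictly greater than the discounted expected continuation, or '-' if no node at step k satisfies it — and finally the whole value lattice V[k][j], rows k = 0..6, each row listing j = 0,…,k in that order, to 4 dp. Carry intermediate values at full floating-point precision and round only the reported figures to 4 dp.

price = 9.2991
boundary = - - 124.9194 113.3169 124.9194 137.7099
tree:
9.2991
15.5616 4.1818
25.0306 7.8589 1.1473
36.6331 14.3355 2.5257 0.0000
47.1580 25.0306 5.5601 0.0000 0.0000
56.7053 36.6331 12.2401 0.0000 0.0000 0.0000
65.3659 47.1580 25.0306 0.0000 0.0000 0.0000 0.0000

Δt=0.12750, u=1.10239, d=0.90712, q=0.54004, disc=e^(-rΔt)=0.98758
k=6 terminal: V=max(K-S,0) → 65.3659 47.1580 25.0306 0.0000 0.0000 0.0000 0.0000
k=5: j=0 S=93.2447 intr=56.7053 cont=54.8433 V=56.7053[EX]; j=1 S=113.3169 intr=36.6331 cont=34.7711 V=36.6331[EX]; j=2 S=137.7099 intr=12.2401 cont=11.3701 V=12.2401[EX]; j=3 S=167.3538 intr=0.0000 cont=0.0000 V=0.0000[hold]; j=4 S=203.3790 intr=0.0000 cont=0.0000 V=0.0000[hold]; j=5 S=247.1591 intr=0.0000 cont=0.0000 V=0.0000[hold]  S*(5)=137.7099
k=4: j=0 S=102.7920 intr=47.1580 cont=45.2960 V=47.1580[EX]; j=1 S=124.9194 intr=25.0306 cont=23.1686 V=25.0306[EX]; j=2 S=151.8100 intr=0.0000 cont=5.5601 V=5.5601[hold]; j=3 S=184.4892 intr=0.0000 cont=0.0000 V=0.0000[hold]; j=4 S=224.2030 intr=0.0000 cont=0.0000 V=0.0000[hold]  S*(4)=124.9194
k=3: j=0 S=113.3169 intr=36.6331 cont=34.7711 V=36.6331[EX]; j=1 S=137.7099 intr=12.2401 cont=14.3355 V=14.3355[hold]; j=2 S=167.3538 intr=0.0000 cont=2.5257 V=2.5257[hold]; j=3 S=203.3790 intr=0.0000 cont=0.0000 V=0.0000[hold]  S*(3)=113.3169
k=2: j=0 S=124.9194 intr=25.0306 cont=24.2862 V=25.0306[EX]; j=1 S=151.8100 intr=0.0000 cont=7.8589 V=7.8589[hold]; j=2 S=184.4892 intr=0.0000 cont=1.1473 V=1.1473[hold]  S*(2)=124.9194
k=1: j=0 S=137.7099 intr=12.2401 cont=15.5616 V=15.5616[hold]; j=1 S=167.3538 intr=0.0000 cont=4.1818 V=4.1818[hold]  S*(1)=-
k=0: j=0 S=151.8100 intr=0.0000 cont=9.2991 V=9.2991[hold]  S*(0)=-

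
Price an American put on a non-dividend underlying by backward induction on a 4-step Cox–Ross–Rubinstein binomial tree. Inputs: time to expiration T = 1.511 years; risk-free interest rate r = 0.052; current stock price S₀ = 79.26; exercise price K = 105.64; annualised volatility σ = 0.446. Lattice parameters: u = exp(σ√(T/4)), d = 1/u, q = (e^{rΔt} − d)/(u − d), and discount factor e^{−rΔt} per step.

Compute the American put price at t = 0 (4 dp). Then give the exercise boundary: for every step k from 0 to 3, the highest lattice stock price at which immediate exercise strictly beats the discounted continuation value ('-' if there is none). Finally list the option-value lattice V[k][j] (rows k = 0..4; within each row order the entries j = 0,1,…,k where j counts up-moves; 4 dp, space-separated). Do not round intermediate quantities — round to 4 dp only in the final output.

Δt=0.37775, u=1.31537, d=0.76024, q=0.46763, disc=e^(-rΔt)=0.98055
k=4 terminal: V=max(K-S,0) → 79.1634 59.8302 26.3800 0.0000 0.0000
k=3: j=0 S=34.8266 intr=70.8134 cont=68.7586 V=70.8134[EX]; j=1 S=60.2568 intr=45.3832 cont=43.3283 V=45.3832[EX]; j=2 S=104.2562 intr=1.3838 cont=13.7707 V=13.7707[hold]; j=3 S=180.3838 intr=0.0000 cont=0.0000 V=0.0000[hold]  S*(3)=60.2568
k=2: j=0 S=45.8098 intr=59.8302 cont=57.7754 V=59.8302[EX]; j=1 S=79.2600 intr=26.3800 cont=30.0050 V=30.0050[hold]; j=2 S=137.1354 intr=0.0000 cont=7.1885 V=7.1885[hold]  S*(2)=45.8098
k=1: j=0 S=60.2568 intr=45.3832 cont=44.9905 V=45.3832[EX]; j=1 S=104.2562 intr=1.3838 cont=18.9592 V=18.9592[hold]  S*(1)=60.2568
k=0: j=0 S=79.2600 intr=26.3800 cont=32.3841 V=32.3841[hold]  S*(0)=-

price = 32.3841
boundary = - 60.2568 45.8098 60.2568
tree:
32.3841
45.3832 18.9592
59.8302 30.0050 7.1885
70.8134 45.3832 13.7707 0.0000
79.1634 59.8302 26.3800 0.0000 0.0000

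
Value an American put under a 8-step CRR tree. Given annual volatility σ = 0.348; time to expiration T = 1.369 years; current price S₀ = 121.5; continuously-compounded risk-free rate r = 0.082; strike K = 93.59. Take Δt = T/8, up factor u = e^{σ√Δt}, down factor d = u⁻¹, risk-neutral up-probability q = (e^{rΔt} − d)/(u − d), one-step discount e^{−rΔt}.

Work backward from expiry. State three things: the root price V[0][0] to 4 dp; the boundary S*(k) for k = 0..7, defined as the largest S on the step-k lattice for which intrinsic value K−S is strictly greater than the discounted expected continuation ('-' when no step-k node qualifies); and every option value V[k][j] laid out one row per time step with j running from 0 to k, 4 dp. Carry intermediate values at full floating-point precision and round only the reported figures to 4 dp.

params: Δt=0.17112 u=1.15484 d=0.86592 q=0.51298 e^(-rΔt)=0.98607
t_8 payoffs: 55.1826 42.3682 25.2782 2.4863 0.0000 0.0000 0.0000 0.0000 0.0000
t_7: node(7,0) S=44.3542 payoff=49.2358 vs cont=47.9317 → 49.2358 [stop]  node(7,1) S=59.1528 payoff=34.4372 vs cont=33.1331 → 34.4372 [stop]  node(7,2) S=78.8889 payoff=14.7011 vs cont=13.3970 → 14.7011 [stop]  node(7,3) S=105.2098 payoff=0.0000 vs cont=1.1940 → 1.1940 [wait]  node(7,4) S=140.3125 payoff=0.0000 vs cont=0.0000 → 0.0000 [wait]  node(7,5) S=187.1272 payoff=0.0000 vs cont=0.0000 → 0.0000 [wait]  node(7,6) S=249.5613 payoff=0.0000 vs cont=0.0000 → 0.0000 [wait]  node(7,7) S=332.8263 payoff=0.0000 vs cont=0.0000 → 0.0000 [wait]  ⇒ S*(7)=78.8889
t_6: node(6,0) S=51.2218 payoff=42.3682 vs cont=41.0641 → 42.3682 [stop]  node(6,1) S=68.3118 payoff=25.2782 vs cont=23.9741 → 25.2782 [stop]  node(6,2) S=91.1037 payoff=2.4863 vs cont=7.6639 → 7.6639 [wait]  node(6,3) S=121.5000 payoff=0.0000 vs cont=0.5734 → 0.5734 [wait]  node(6,4) S=162.0379 payoff=0.0000 vs cont=0.0000 → 0.0000 [wait]  node(6,5) S=216.1011 payoff=0.0000 vs cont=0.0000 → 0.0000 [wait]  node(6,6) S=288.2023 payoff=0.0000 vs cont=0.0000 → 0.0000 [wait]  ⇒ S*(6)=68.3118
t_5: node(5,0) S=59.1528 payoff=34.4372 vs cont=33.1331 → 34.4372 [stop]  node(5,1) S=78.8889 payoff=14.7011 vs cont=16.0160 → 16.0160 [wait]  node(5,2) S=105.2098 payoff=0.0000 vs cont=3.9705 → 3.9705 [wait]  node(5,3) S=140.3125 payoff=0.0000 vs cont=0.2754 → 0.2754 [wait]  node(5,4) S=187.1272 payoff=0.0000 vs cont=0.0000 → 0.0000 [wait]  node(5,5) S=249.5613 payoff=0.0000 vs cont=0.0000 → 0.0000 [wait]  ⇒ S*(5)=59.1528
t_4: node(4,0) S=68.3118 payoff=25.2782 vs cont=24.6392 → 25.2782 [stop]  node(4,1) S=91.1037 payoff=2.4863 vs cont=9.6998 → 9.6998 [wait]  node(4,2) S=121.5000 payoff=0.0000 vs cont=2.0460 → 2.0460 [wait]  node(4,3) S=162.0379 payoff=0.0000 vs cont=0.1322 → 0.1322 [wait]  node(4,4) S=216.1011 payoff=0.0000 vs cont=0.0000 → 0.0000 [wait]  ⇒ S*(4)=68.3118
t_3: node(3,0) S=78.8889 payoff=14.7011 vs cont=17.0459 → 17.0459 [wait]  node(3,1) S=105.2098 payoff=0.0000 vs cont=5.6931 → 5.6931 [wait]  node(3,2) S=140.3125 payoff=0.0000 vs cont=1.0495 → 1.0495 [wait]  node(3,3) S=187.1272 payoff=0.0000 vs cont=0.0635 → 0.0635 [wait]  ⇒ S*(3)=-
t_2: node(2,0) S=91.1037 payoff=2.4863 vs cont=11.0657 → 11.0657 [wait]  node(2,1) S=121.5000 payoff=0.0000 vs cont=3.2648 → 3.2648 [wait]  node(2,2) S=162.0379 payoff=0.0000 vs cont=0.5361 → 0.5361 [wait]  ⇒ S*(2)=-
t_1: node(1,0) S=105.2098 payoff=0.0000 vs cont=6.9655 → 6.9655 [wait]  node(1,1) S=140.3125 payoff=0.0000 vs cont=1.8390 → 1.8390 [wait]  ⇒ S*(1)=-
t_0: node(0,0) S=121.5000 payoff=0.0000 vs cont=4.2753 → 4.2753 [wait]  ⇒ S*(0)=-

price = 4.2753
boundary = - - - - 68.3118 59.1528 68.3118 78.8889
tree:
4.2753
6.9655 1.8390
11.0657 3.2648 0.5361
17.0459 5.6931 1.0495 0.0635
25.2782 9.6998 2.0460 0.1322 0.0000
34.4372 16.0160 3.9705 0.2754 0.0000 0.0000
42.3682 25.2782 7.6639 0.5734 0.0000 0.0000 0.0000
49.2358 34.4372 14.7011 1.1940 0.0000 0.0000 0.0000 0.0000
55.1826 42.3682 25.2782 2.4863 0.0000 0.0000 0.0000 0.0000 0.0000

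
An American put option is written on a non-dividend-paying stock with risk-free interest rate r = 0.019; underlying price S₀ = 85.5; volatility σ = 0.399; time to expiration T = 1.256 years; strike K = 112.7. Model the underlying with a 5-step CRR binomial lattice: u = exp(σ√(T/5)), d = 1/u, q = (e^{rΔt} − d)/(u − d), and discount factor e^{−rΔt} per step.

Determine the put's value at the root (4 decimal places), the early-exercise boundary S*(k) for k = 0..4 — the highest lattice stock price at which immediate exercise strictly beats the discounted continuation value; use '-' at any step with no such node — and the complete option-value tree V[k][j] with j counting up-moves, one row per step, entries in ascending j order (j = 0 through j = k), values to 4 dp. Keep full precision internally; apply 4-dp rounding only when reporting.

price = 32.9997
boundary = - - 57.3149 70.0030 85.5000
tree:
32.9997
43.6744 20.9133
55.3851 30.4925 9.9773
65.7735 42.6970 16.5991 2.3712
74.2790 55.3851 27.2000 4.4289 0.0000
81.2429 65.7735 42.6970 8.2723 0.0000 0.0000

params: Δt=0.25120 u=1.22138 d=0.81875 q=0.46205 e^(-rΔt)=0.99524
t_5 payoffs: 81.2429 65.7735 42.6970 8.2723 0.0000 0.0000
t_4: node(4,0) S=38.4210 payoff=74.2790 vs cont=73.7424 → 74.2790 [stop]  node(4,1) S=57.3149 payoff=55.3851 vs cont=54.8485 → 55.3851 [stop]  node(4,2) S=85.5000 payoff=27.2000 vs cont=26.6634 → 27.2000 [stop]  node(4,3) S=127.5455 payoff=0.0000 vs cont=4.4289 → 4.4289 [wait]  node(4,4) S=190.2672 payoff=0.0000 vs cont=0.0000 → 0.0000 [wait]  ⇒ S*(4)=85.5000
t_3: node(3,0) S=46.9265 payoff=65.7735 vs cont=65.2369 → 65.7735 [stop]  node(3,1) S=70.0030 payoff=42.6970 vs cont=42.1604 → 42.6970 [stop]  node(3,2) S=104.4277 payoff=8.2723 vs cont=16.5991 → 16.5991 [wait]  node(3,3) S=155.7810 payoff=0.0000 vs cont=2.3712 → 2.3712 [wait]  ⇒ S*(3)=70.0030
t_2: node(2,0) S=57.3149 payoff=55.3851 vs cont=54.8485 → 55.3851 [stop]  node(2,1) S=85.5000 payoff=27.2000 vs cont=30.4925 → 30.4925 [wait]  node(2,2) S=127.5455 payoff=0.0000 vs cont=9.9773 → 9.9773 [wait]  ⇒ S*(2)=57.3149
t_1: node(1,0) S=70.0030 payoff=42.6970 vs cont=43.6744 → 43.6744 [wait]  node(1,1) S=104.4277 payoff=8.2723 vs cont=20.9133 → 20.9133 [wait]  ⇒ S*(1)=-
t_0: node(0,0) S=85.5000 payoff=27.2000 vs cont=32.9997 → 32.9997 [wait]  ⇒ S*(0)=-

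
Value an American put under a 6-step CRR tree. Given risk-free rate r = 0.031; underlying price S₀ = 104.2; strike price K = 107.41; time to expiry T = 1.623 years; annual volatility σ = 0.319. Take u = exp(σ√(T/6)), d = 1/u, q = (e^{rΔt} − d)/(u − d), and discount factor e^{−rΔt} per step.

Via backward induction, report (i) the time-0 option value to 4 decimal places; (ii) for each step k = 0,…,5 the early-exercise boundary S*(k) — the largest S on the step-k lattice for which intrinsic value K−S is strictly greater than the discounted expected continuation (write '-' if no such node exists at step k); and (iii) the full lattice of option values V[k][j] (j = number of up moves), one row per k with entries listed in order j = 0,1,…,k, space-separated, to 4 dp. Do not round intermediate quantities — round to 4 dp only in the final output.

price = 16.2266
boundary = - - - 63.3440 74.7755 88.2701
tree:
16.2266
23.5818 8.6637
33.0051 13.9410 3.1856
44.0660 21.7815 5.8207 0.4304
53.7499 32.6345 10.5844 0.8409 0.0000
61.9534 44.0660 19.1399 1.6429 0.0000 0.0000
68.9027 53.7499 32.6345 3.2100 0.0000 0.0000 0.0000

Δt=0.27050, u=1.18047, d=0.84712, q=0.48388, disc=e^(-rΔt)=0.99165
k=6 terminal: V=max(K-S,0) → 68.9027 53.7499 32.6345 3.2100 0.0000 0.0000 0.0000
k=5: j=0 S=45.4566 intr=61.9534 cont=61.0564 V=61.9534[EX]; j=1 S=63.3440 intr=44.0660 cont=43.1691 V=44.0660[EX]; j=2 S=88.2701 intr=19.1399 cont=18.2430 V=19.1399[EX]; j=3 S=123.0047 intr=0.0000 cont=1.6429 V=1.6429[hold]; j=4 S=171.4076 intr=0.0000 cont=0.0000 V=0.0000[hold]; j=5 S=238.8571 intr=0.0000 cont=0.0000 V=0.0000[hold]  S*(5)=88.2701
k=4: j=0 S=53.6601 intr=53.7499 cont=52.8530 V=53.7499[EX]; j=1 S=74.7755 intr=32.6345 cont=31.7375 V=32.6345[EX]; j=2 S=104.2000 intr=3.2100 cont=10.5844 V=10.5844[hold]; j=3 S=145.2031 intr=0.0000 cont=0.8409 V=0.8409[hold]; j=4 S=202.3411 intr=0.0000 cont=0.0000 V=0.0000[hold]  S*(4)=74.7755
k=3: j=0 S=63.3440 intr=44.0660 cont=43.1691 V=44.0660[EX]; j=1 S=88.2701 intr=19.1399 cont=21.7815 V=21.7815[hold]; j=2 S=123.0047 intr=0.0000 cont=5.8207 V=5.8207[hold]; j=3 S=171.4076 intr=0.0000 cont=0.4304 V=0.4304[hold]  S*(3)=63.3440
k=2: j=0 S=74.7755 intr=32.6345 cont=33.0051 V=33.0051[hold]; j=1 S=104.2000 intr=3.2100 cont=13.9410 V=13.9410[hold]; j=2 S=145.2031 intr=0.0000 cont=3.1856 V=3.1856[hold]  S*(2)=-
k=1: j=0 S=88.2701 intr=19.1399 cont=23.5818 V=23.5818[hold]; j=1 S=123.0047 intr=0.0000 cont=8.6637 V=8.6637[hold]  S*(1)=-
k=0: j=0 S=104.2000 intr=3.2100 cont=16.2266 V=16.2266[hold]  S*(0)=-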